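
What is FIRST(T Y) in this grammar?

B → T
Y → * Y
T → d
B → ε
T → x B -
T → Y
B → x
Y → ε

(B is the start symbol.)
FIRST sets of the non-terminals involved (from the grammar, by fixed-point iteration):
  FIRST(T) = { '*', 'd', 'x', ε }
  FIRST(Y) = { '*', ε }

To compute FIRST(T Y), process the symbols left to right:
Symbol T is a non-terminal. Add FIRST(T) \ {ε} = { '*', 'd', 'x' }
T is nullable (ε ∈ FIRST(T)), continue to the next symbol.
Symbol Y is a non-terminal. Add FIRST(Y) \ {ε} = { '*' }
Y is nullable (ε ∈ FIRST(Y)), continue to the next symbol.
All symbols are nullable, so ε is in the result.
FIRST(T Y) = { '*', 'd', 'x', ε }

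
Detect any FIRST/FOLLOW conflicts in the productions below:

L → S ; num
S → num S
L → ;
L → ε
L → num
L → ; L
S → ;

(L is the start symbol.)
No FIRST/FOLLOW conflicts.

Nullable non-terminals: L.
FIRST sets used below: FIRST(S) = { ';', 'num' }

L: nullable alternative(s) L → ε; FOLLOW(L) = { $ }
  L → S ; num: FIRST \ {ε} = { ';', 'num' } — disjoint from FOLLOW(L)
  L → ;: FIRST \ {ε} = { ';' } — disjoint from FOLLOW(L)
  L → ε: FIRST \ {ε} = { } — this is the only nullable alternative, skip
  L → num: FIRST \ {ε} = { 'num' } — disjoint from FOLLOW(L)
  L → ; L: FIRST \ {ε} = { ';' } — disjoint from FOLLOW(L)

S has no nullable alternative, so no FIRST/FOLLOW check is needed there.

No FIRST/FOLLOW conflicts found.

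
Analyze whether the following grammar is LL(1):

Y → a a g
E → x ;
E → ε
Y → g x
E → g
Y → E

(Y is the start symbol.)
No. Predict set conflict for Y: { 'g' }

A grammar is LL(1) if for each non-terminal N with multiple productions, the predict sets of those productions are pairwise disjoint, where PREDICT(N → α) = (FIRST(α) \ {ε}) ∪ (FOLLOW(N) if α ⇒* ε).

Relevant sets:
  FIRST(E) = { 'g', 'x', ε }
  FOLLOW(Y) = { $ }
  FOLLOW(E) = { $ }

For Y:
  PREDICT(Y → a a g) = { 'a' }
  PREDICT(Y → g x) = { 'g' }
  PREDICT(Y → E) = { $, 'g', 'x' }
For E:
  PREDICT(E → x ';') = { 'x' }
  PREDICT(E → ε) = { $ }
  PREDICT(E → g) = { 'g' }

Conflict found: Predict set conflict for Y: { 'g' }
The grammar is NOT LL(1).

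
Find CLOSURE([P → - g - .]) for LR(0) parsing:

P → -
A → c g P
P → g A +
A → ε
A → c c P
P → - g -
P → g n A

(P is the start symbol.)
{ [P → - g - .] }

Start with: [P → - g - .]
The dot is at the end, so nothing is added.

CLOSURE = { [P → - g - .] }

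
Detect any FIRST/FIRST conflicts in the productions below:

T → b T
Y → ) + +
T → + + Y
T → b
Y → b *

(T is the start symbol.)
Yes. T → b T / T → b on { 'b' }

A FIRST/FIRST conflict occurs when two productions N → α and N → β for the same non-terminal have FIRST(α) ∩ FIRST(β) ≠ ∅ (with ε ∈ FIRST of a nullable right-hand side, so two nullable alternatives also conflict).

Productions for T:
  T → b T: FIRST = { 'b' }
  T → + + Y: FIRST = { '+' }
  T → b: FIRST = { 'b' }
Productions for Y:
  Y → ) + +: FIRST = { ')' }
  Y → b *: FIRST = { 'b' }

Conflict for T: T → b T and T → b
  Overlap: { 'b' }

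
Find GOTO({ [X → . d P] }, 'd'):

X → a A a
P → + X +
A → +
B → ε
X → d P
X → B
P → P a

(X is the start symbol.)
{ [P → . + X +], [P → . P a], [X → d . P] }

GOTO(I, 'd') = CLOSURE({ [A → αX.β] : [A → α.Xβ] ∈ I, X = 'd' })

Items with dot before 'd', with the dot advanced:
  [X → . d P] → [X → d . P]
Closure of the advanced items:
  [X → d . P] has the dot before P: add [P → . + X +], [P → . P a]

GOTO = { [P → . + X +], [P → . P a], [X → d . P] }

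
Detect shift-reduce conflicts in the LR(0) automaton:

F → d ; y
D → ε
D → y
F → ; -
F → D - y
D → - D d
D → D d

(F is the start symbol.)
Yes — I0: [D → .] vs [D → . - D d]; I1: [D → .] vs [D → . - D d]

A shift-reduce conflict occurs when an LR(0) state has both:
  - a complete (reduce) item [A → α .] (dot at the end), and
  - a shift item [B → β . c γ] (dot before a terminal).

Augment with F' → F and build the canonical LR(0) collection (I0 = CLOSURE({[F' → . F]}), then GOTO on every symbol after a dot until no new states appear). It has 15 states:
  I0: { [D → . - D d], [D → . D d], [D → . y], [D → .], [F → . ; -], [F → . D - y], [F → . d ; y], [F' → . F] }  — shift, reduce
  I1: { [D → - . D d], [D → . - D d], [D → . D d], [D → . y], [D → .] }  — shift, reduce
  I2: { [F → ; . -] }  — shift
  I3: { [D → D . d], [F → D . - y] }  — shift
  I4: { [F' → F .] }  — accept
  I5: { [F → d . ; y] }  — shift
  I6: { [D → y .] }  — reduce
  I7: { [F → d ; . y] }  — shift
  I8: { [F → d ; y .] }  — reduce
  I9: { [F → D - . y] }  — shift
  I10: { [D → D d .] }  — reduce
  I11: { [F → D - y .] }  — reduce
  I12: { [F → ; - .] }  — reduce
  I13: { [D → - D . d], [D → D . d] }  — shift
  I14: { [D → - D d .], [D → D d .] }  — 2 reduces

I0 contains reduce item [D → .] and shift items [D → . - D d], [D → . y], [F → . ; -], [F → . d ; y] — shift-reduce conflict.
I1 contains reduce item [D → .] and shift items [D → . - D d], [D → . y] — shift-reduce conflict.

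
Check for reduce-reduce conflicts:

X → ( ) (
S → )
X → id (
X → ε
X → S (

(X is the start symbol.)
No reduce-reduce conflicts

Augment with X' → X and build the canonical LR(0) collection (I0 = CLOSURE({[X' → . X]}), then GOTO on every symbol after a dot until no new states appear). It has 10 states:
  I0: { [S → . )], [X → . ( ) (], [X → . S (], [X → . id (], [X → .], [X' → . X] }  — shift, reduce
  I1: { [X → ( . ) (] }  — shift
  I2: { [S → ) .] }  — reduce
  I3: { [X → S . (] }  — shift
  I4: { [X' → X .] }  — accept
  I5: { [X → id . (] }  — shift
  I6: { [X → id ( .] }  — reduce
  I7: { [X → S ( .] }  — reduce
  I8: { [X → ( ) . (] }  — shift
  I9: { [X → ( ) ( .] }  — reduce

No state contains more than one complete item.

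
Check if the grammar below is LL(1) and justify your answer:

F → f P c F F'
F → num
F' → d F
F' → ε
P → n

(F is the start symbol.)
A grammar is LL(1) if for each non-terminal N with multiple productions, the predict sets of those productions are pairwise disjoint, where PREDICT(N → α) = (FIRST(α) \ {ε}) ∪ (FOLLOW(N) if α ⇒* ε).

Relevant sets:
  FOLLOW(F') = { $, 'd' }

For F:
  PREDICT(F → f P c F F') = { 'f' }
  PREDICT(F → num) = { 'num' }
For F':
  PREDICT(F' → d F) = { 'd' }
  PREDICT(F' → ε) = { $, 'd' }
P has a single production, so nothing to check there.

Conflict found: Predict set conflict for F': { 'd' }
The grammar is NOT LL(1).

Answer: No. Predict set conflict for F': { 'd' }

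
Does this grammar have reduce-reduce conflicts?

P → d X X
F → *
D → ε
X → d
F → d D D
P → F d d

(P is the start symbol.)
No reduce-reduce conflicts

A reduce-reduce conflict occurs when an LR(0) state has two complete items [A → α .] and [B → β .] — both call for a reduction, and with no lookahead the parser cannot choose between them.

Augment with P' → P and build the canonical LR(0) collection (I0 = CLOSURE({[P' → . P]}), then GOTO on every symbol after a dot until no new states appear). It has 12 states:
  I0: { [F → . *], [F → . d D D], [P → . F d d], [P → . d X X], [P' → . P] }  — shift
  I1: { [F → * .] }  — reduce
  I2: { [P → F . d d] }  — shift
  I3: { [P' → P .] }  — accept
  I4: { [D → .], [F → d . D D], [P → d . X X], [X → . d] }  — shift, reduce
  I5: { [D → .], [F → d D . D] }  — reduce
  I6: { [P → d X . X], [X → . d] }  — shift
  I7: { [X → d .] }  — reduce
  I8: { [P → d X X .] }  — reduce
  I9: { [F → d D D .] }  — reduce
  I10: { [P → F d . d] }  — shift
  I11: { [P → F d d .] }  — reduce

No state contains more than one complete item.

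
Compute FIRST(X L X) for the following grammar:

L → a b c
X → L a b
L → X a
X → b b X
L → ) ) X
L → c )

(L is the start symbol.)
{ ')', 'a', 'b', 'c' }

FIRST sets of the non-terminals involved (from the grammar, by fixed-point iteration):
  FIRST(X) = { ')', 'a', 'b', 'c' }

To compute FIRST(X L X), process the symbols left to right:
Symbol X is a non-terminal. Add FIRST(X) \ {ε} = { ')', 'a', 'b', 'c' }
X is not nullable (ε ∉ FIRST(X)), so stop here.
FIRST(X L X) = { ')', 'a', 'b', 'c' }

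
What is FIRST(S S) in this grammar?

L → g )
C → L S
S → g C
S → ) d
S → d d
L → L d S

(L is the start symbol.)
{ ')', 'd', 'g' }

FIRST sets of the non-terminals involved (from the grammar, by fixed-point iteration):
  FIRST(S) = { ')', 'd', 'g' }

To compute FIRST(S S), process the symbols left to right:
Symbol S is a non-terminal. Add FIRST(S) \ {ε} = { ')', 'd', 'g' }
S is not nullable (ε ∉ FIRST(S)), so stop here.
FIRST(S S) = { ')', 'd', 'g' }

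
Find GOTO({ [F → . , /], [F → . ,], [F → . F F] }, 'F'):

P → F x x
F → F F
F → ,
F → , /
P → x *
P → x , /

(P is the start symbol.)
GOTO(I, 'F') = CLOSURE({ [A → αX.β] : [A → α.Xβ] ∈ I, X = 'F' })

Items with dot before 'F', with the dot advanced:
  [F → . F F] → [F → F . F]
Closure of the advanced items:
  [F → F . F] has the dot before F: add [F → . F F], [F → . ,], [F → . , /]

GOTO = { [F → . , /], [F → . ,], [F → . F F], [F → F . F] }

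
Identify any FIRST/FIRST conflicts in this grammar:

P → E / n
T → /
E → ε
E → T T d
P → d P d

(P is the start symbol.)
No FIRST/FIRST conflicts.

FIRST sets of the non-terminals at (or reachable through a nullable prefix from) the front of some alternative:
  FIRST(E) = { '/', ε }
  FIRST(T) = { '/' }

Productions for P:
  P → E / n: FIRST = { '/' }
  P → d P d: FIRST = { 'd' }
Productions for E:
  E → ε: FIRST = { ε }
  E → T T d: FIRST = { '/' }
T has only one production, so no FIRST/FIRST conflict is possible there.

All alternatives of each non-terminal have pairwise disjoint FIRST sets.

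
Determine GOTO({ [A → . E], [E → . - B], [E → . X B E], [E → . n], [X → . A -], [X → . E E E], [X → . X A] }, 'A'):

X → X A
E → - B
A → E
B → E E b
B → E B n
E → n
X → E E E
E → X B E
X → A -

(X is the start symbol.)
GOTO(I, 'A') = CLOSURE({ [A → αX.β] : [A → α.Xβ] ∈ I, X = 'A' })

Items with dot before 'A', with the dot advanced:
  [X → . A -] → [X → A . -]
Closure adds nothing (no advanced item has the dot before a non-terminal).

GOTO = { [X → A . -] }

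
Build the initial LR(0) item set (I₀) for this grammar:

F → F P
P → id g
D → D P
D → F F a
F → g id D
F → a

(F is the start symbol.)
{ [F → . F P], [F → . a], [F → . g id D], [F' → . F] }

First, augment the grammar with F' → F
I₀ = CLOSURE({ [F' → . F] }):
  [F' → . F] has the dot before F: add [F → . F P], [F → . g id D], [F → . a]
No further items can be added.

I₀ = { [F → . F P], [F → . a], [F → . g id D], [F' → . F] }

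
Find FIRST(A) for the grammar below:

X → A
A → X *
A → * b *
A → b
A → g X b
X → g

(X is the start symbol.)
{ '*', 'b', 'g' }

To compute FIRST(A), examine every production with A on the left-hand side, reading each right-hand side left to right until a non-nullable symbol is reached.

FIRST sets of the other non-terminals involved (by the same procedure, iterated to a fixed point):
  FIRST(X) = { '*', 'b', 'g' }

From A → X *:
  - X is a non-terminal: add FIRST(X) \ {ε} = { '*', 'b', 'g' }
    X is not nullable, so stop
From A → * b *:
  - '*' is a terminal: add '*' and stop
From A → b:
  - b is a terminal: add 'b' and stop
From A → g X b:
  - g is a terminal: add 'g' and stop

Collecting: FIRST(A) = { '*', 'b', 'g' }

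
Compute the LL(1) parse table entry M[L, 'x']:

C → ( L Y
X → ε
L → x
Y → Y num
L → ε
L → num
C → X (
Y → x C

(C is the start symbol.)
L → x, L → ε

To find M[L, 'x'], we find productions for L where 'x' is in the predict set (PREDICT(N → α) = (FIRST(α) \ {ε}) ∪ (FOLLOW(N) if α ⇒* ε)).

Relevant sets:
  FOLLOW(L) = { 'x' }

L → x: PREDICT = { 'x' }
  'x' is in predict set, so this production goes in M[L, 'x']
L → ε: PREDICT = { 'x' }
  'x' is in predict set, so this production goes in M[L, 'x']
L → num: PREDICT = { 'num' }

M[L, 'x'] = L → x, L → ε  (a multiply-defined cell — the grammar is not LL(1))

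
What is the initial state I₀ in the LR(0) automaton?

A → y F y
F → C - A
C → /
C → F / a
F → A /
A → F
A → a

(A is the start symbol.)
First, augment the grammar with A' → A
I₀ = CLOSURE({ [A' → . A] }):
  [A' → . A] has the dot before A: add [A → . y F y], [A → . F], [A → . a]
  [A → . F] has the dot before F: add [F → . C - A], [F → . A /]
  [F → . C - A] has the dot before C: add [C → . /], [C → . F / a]
No further items can be added.

I₀ = { [A → . F], [A → . a], [A → . y F y], [A' → . A], [C → . /], [C → . F / a], [F → . A /], [F → . C - A] }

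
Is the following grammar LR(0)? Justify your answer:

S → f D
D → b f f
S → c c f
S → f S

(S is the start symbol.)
Yes, the grammar is LR(0)

A grammar is LR(0) if no state in the canonical LR(0) collection has:
  - both a shift item (dot before a terminal) and a complete item (shift-reduce conflict), or
  - two or more complete items (reduce-reduce conflict; the accept item [S' → S .] counts as a complete item here).

Augment with S' → S and build the canonical LR(0) collection (I0 = CLOSURE({[S' → . S]}), then GOTO on every symbol after a dot until no new states appear). It has 11 states:
  I0: { [S → . c c f], [S → . f D], [S → . f S], [S' → . S] }  — shift
  I1: { [S' → S .] }  — accept
  I2: { [S → c . c f] }  — shift
  I3: { [D → . b f f], [S → . c c f], [S → . f D], [S → . f S], [S → f . D], [S → f . S] }  — shift
  I4: { [S → f D .] }  — reduce
  I5: { [S → f S .] }  — reduce
  I6: { [D → b . f f] }  — shift
  I7: { [D → b f . f] }  — shift
  I8: { [D → b f f .] }  — reduce
  I9: { [S → c c . f] }  — shift
  I10: { [S → c c f .] }  — reduce

Every state is either a pure shift/goto state or contains exactly one complete item and nothing to shift — no conflicts. The grammar is LR(0).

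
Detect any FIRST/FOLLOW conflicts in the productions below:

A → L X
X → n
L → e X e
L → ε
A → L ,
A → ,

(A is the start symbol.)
No FIRST/FOLLOW conflicts.

A FIRST/FOLLOW conflict occurs when a non-terminal N has a nullable alternative N → β (β ⇒* ε) and another alternative N → α with FIRST(α) ∩ FOLLOW(N) ≠ ∅: on such a lookahead the parser cannot decide between expanding α and letting N vanish via β.

Nullable non-terminals: L.

L: nullable alternative(s) L → ε; FOLLOW(L) = { ',', 'n' }
  L → e X e: FIRST \ {ε} = { 'e' } — disjoint from FOLLOW(L)
  L → ε: FIRST \ {ε} = { } — this is the only nullable alternative, skip

A, X have no nullable alternative, so no FIRST/FOLLOW check is needed there.

No FIRST/FOLLOW conflicts found.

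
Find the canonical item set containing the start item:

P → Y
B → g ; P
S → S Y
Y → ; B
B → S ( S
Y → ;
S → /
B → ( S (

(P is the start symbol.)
First, augment the grammar with P' → P
I₀ = CLOSURE({ [P' → . P] }):
  [P' → . P] has the dot before P: add [P → . Y]
  [P → . Y] has the dot before Y: add [Y → . ; B], [Y → . ;]
No further items can be added.

I₀ = { [P → . Y], [P' → . P], [Y → . ; B], [Y → . ;] }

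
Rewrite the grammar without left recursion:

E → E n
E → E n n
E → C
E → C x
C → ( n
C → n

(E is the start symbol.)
E → C E'
E → C x E'
E' → n E'
E' → n n E'
E' → ε
C → ( n
C → n

E is directly left-recursive. The standard transformation for
  A → A α₁ | ... | A α_m | β₁ | ... | β_n
is
  A  → β₁ A' | ... | β_n A'
  A' → α₁ A' | ... | α_m A' | ε

E → C becomes E → C E'
E → C x becomes E → C x E'
E → E n becomes E' → n E'
E → E n n becomes E' → n n E'
Add E' → ε

Productions for other non-terminals are unchanged:
  C → ( n
  C → n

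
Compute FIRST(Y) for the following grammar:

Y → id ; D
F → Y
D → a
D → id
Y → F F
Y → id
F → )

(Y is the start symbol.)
{ ')', 'id' }

FIRST sets of the other non-terminals involved (by the same procedure, iterated to a fixed point):
  FIRST(F) = { ')', 'id' }

From Y → id ; D:
  - id is a terminal: add 'id' and stop
From Y → F F:
  - F is a non-terminal: add FIRST(F) \ {ε} = { ')', 'id' }
    F is not nullable, so stop
From Y → id:
  - id is a terminal: add 'id' and stop

Collecting: FIRST(Y) = { ')', 'id' }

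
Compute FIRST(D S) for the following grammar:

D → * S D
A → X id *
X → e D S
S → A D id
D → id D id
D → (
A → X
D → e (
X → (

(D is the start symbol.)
{ '(', '*', 'e', 'id' }

FIRST sets of the non-terminals involved (from the grammar, by fixed-point iteration):
  FIRST(D) = { '(', '*', 'e', 'id' }

To compute FIRST(D S), process the symbols left to right:
Symbol D is a non-terminal. Add FIRST(D) \ {ε} = { '(', '*', 'e', 'id' }
D is not nullable (ε ∉ FIRST(D)), so stop here.
FIRST(D S) = { '(', '*', 'e', 'id' }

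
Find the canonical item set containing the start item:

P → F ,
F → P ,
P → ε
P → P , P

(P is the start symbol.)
{ [F → . P ,], [P → . F ,], [P → . P , P], [P → .], [P' → . P] }

First, augment the grammar with P' → P
I₀ = CLOSURE({ [P' → . P] }):
  [P' → . P] has the dot before P: add [P → . F ,], [P → .], [P → . P , P]
  [P → . F ,] has the dot before F: add [F → . P ,]
No further items can be added.

I₀ = { [F → . P ,], [P → . F ,], [P → . P , P], [P → .], [P' → . P] }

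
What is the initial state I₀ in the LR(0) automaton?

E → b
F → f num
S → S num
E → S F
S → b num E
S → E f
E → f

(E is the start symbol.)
{ [E → . S F], [E → . b], [E → . f], [E' → . E], [S → . E f], [S → . S num], [S → . b num E] }

First, augment the grammar with E' → E
I₀ = CLOSURE({ [E' → . E] }):
  [E' → . E] has the dot before E: add [E → . b], [E → . S F], [E → . f]
  [E → . S F] has the dot before S: add [S → . S num], [S → . b num E], [S → . E f]
No further items can be added.

I₀ = { [E → . S F], [E → . b], [E → . f], [E' → . E], [S → . E f], [S → . S num], [S → . b num E] }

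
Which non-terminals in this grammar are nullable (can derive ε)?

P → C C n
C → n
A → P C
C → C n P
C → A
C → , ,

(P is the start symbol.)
None

A non-terminal is nullable if it can derive ε (the empty string): either it has an ε-production, or it has a production whose right-hand side consists entirely of nullable non-terminals.

There are no ε-productions, so no non-terminal can derive ε.
No non-terminals are nullable.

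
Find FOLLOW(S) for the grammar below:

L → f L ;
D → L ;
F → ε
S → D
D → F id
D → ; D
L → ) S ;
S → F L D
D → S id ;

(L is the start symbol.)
To compute FOLLOW(S), find every occurrence of S on a right-hand side N → α S β: add FIRST(β) \ {ε}, and if β is empty or nullable also add FOLLOW(N). Iterate to a fixed point.

In L → ) S ;: S is followed by ';', add FIRST(';') \ {ε} = { ';' }
In D → S id ;: S is followed by id ';', add FIRST(id ';') \ {ε} = { 'id' }

Taking the union: FOLLOW(S) = { ';', 'id' }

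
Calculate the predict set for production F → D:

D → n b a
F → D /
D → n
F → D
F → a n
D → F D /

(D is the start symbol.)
PREDICT(F → D) = (FIRST(RHS) \ {ε}) ∪ (FOLLOW(F) if ε ∈ FIRST(RHS), i.e. RHS ⇒* ε)
FIRST(D) = { 'a', 'n' }
FIRST(D) = { 'a', 'n' }
ε ∉ FIRST(D), so FOLLOW(F) is not added.
PREDICT(F → D) = { 'a', 'n' }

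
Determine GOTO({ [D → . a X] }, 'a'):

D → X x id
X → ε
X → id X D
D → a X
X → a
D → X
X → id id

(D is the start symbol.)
{ [D → a . X], [X → . a], [X → . id X D], [X → . id id], [X → .] }

GOTO(I, 'a') = CLOSURE({ [A → αX.β] : [A → α.Xβ] ∈ I, X = 'a' })

Items with dot before 'a', with the dot advanced:
  [D → . a X] → [D → a . X]
Closure of the advanced items:
  [D → a . X] has the dot before X: add [X → .], [X → . id X D], [X → . a], [X → . id id]

GOTO = { [D → a . X], [X → . a], [X → . id X D], [X → . id id], [X → .] }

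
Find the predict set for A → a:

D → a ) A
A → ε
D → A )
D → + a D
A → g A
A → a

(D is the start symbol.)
{ 'a' }

PREDICT(A → a) = (FIRST(RHS) \ {ε}) ∪ (FOLLOW(A) if ε ∈ FIRST(RHS), i.e. RHS ⇒* ε)
FIRST(a) = { 'a' }
ε ∉ FIRST(a), so FOLLOW(A) is not added.
PREDICT(A → a) = { 'a' }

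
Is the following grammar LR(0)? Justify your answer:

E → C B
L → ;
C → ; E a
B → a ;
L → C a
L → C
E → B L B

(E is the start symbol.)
Augment with E' → E and build the canonical LR(0) collection (I0 = CLOSURE({[E' → . E]}), then GOTO on every symbol after a dot until no new states appear). It has 15 states:
  I0: { [B → . a ;], [C → . ; E a], [E → . B L B], [E → . C B], [E' → . E] }  — shift
  I1: { [B → . a ;], [C → . ; E a], [C → ; . E a], [E → . B L B], [E → . C B] }  — shift
  I2: { [C → . ; E a], [E → B . L B], [L → . ;], [L → . C a], [L → . C] }  — shift
  I3: { [B → . a ;], [E → C . B] }  — shift
  I4: { [E' → E .] }  — accept
  I5: { [B → a . ;] }  — shift
  I6: { [B → a ; .] }  — reduce
  I7: { [E → C B .] }  — reduce
  I8: { [B → . a ;], [C → . ; E a], [C → ; . E a], [E → . B L B], [E → . C B], [L → ; .] }  — shift, reduce
  I9: { [L → C . a], [L → C .] }  — shift, reduce
  I10: { [B → . a ;], [E → B L . B] }  — shift
  I11: { [E → B L B .] }  — reduce
  I12: { [L → C a .] }  — reduce
  I13: { [C → ; E . a] }  — shift
  I14: { [C → ; E a .] }  — reduce

Conflict in state I8:
  Shift-reduce conflict between [L → ; .] and [B → . a ;]
So the grammar is NOT LR(0).

Answer: No. Shift-reduce conflict between [L → ; .] and [B → . a ;]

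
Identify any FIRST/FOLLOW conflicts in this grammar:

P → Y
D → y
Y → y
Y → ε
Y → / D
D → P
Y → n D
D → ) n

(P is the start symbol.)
No FIRST/FOLLOW conflicts.

Nullable non-terminals: D, P, Y.
FIRST sets used below: FIRST(P) = { '/', 'n', 'y', ε }

D: nullable alternative(s) D → P; FOLLOW(D) = { $ }
  D → y: FIRST \ {ε} = { 'y' } — disjoint from FOLLOW(D)
  D → P: FIRST \ {ε} = { '/', 'n', 'y' } — this is the only nullable alternative, skip
  D → ) n: FIRST \ {ε} = { ')' } — disjoint from FOLLOW(D)
P has a nullable alternative but only one production, so nothing to check.

Y: nullable alternative(s) Y → ε; FOLLOW(Y) = { $ }
  Y → y: FIRST \ {ε} = { 'y' } — disjoint from FOLLOW(Y)
  Y → ε: FIRST \ {ε} = { } — this is the only nullable alternative, skip
  Y → / D: FIRST \ {ε} = { '/' } — disjoint from FOLLOW(Y)
  Y → n D: FIRST \ {ε} = { 'n' } — disjoint from FOLLOW(Y)

No FIRST/FOLLOW conflicts found.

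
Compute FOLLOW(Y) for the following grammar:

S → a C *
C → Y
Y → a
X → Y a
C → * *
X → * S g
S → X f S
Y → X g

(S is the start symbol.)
To compute FOLLOW(Y), find every occurrence of Y on a right-hand side N → α Y β: add FIRST(β) \ {ε}, and if β is empty or nullable also add FOLLOW(N). Iterate to a fixed point.

In C → Y: Y is at the end, add FOLLOW(C)
In X → Y a: Y is followed by a, add FIRST(a) \ {ε} = { 'a' }

The FOLLOW sets referred to above (computed the same way, to a fixed point):
  FOLLOW(C) = { '*' }

Taking the union: FOLLOW(Y) = { '*', 'a' }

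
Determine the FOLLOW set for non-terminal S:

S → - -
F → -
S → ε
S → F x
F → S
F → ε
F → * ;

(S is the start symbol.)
{ $, 'x' }

To compute FOLLOW(S), find every occurrence of S on a right-hand side N → α S β: add FIRST(β) \ {ε}, and if β is empty or nullable also add FOLLOW(N). Iterate to a fixed point.

S is the start symbol, so $ ∈ FOLLOW(S).
In F → S: S is at the end, add FOLLOW(F)

The FOLLOW sets referred to above (computed the same way, to a fixed point):
  FOLLOW(F) = { 'x' }

Taking the union: FOLLOW(S) = { $, 'x' }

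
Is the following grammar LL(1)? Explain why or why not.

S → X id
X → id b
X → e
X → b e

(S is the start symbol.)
A grammar is LL(1) if for each non-terminal N with multiple productions, the predict sets of those productions are pairwise disjoint, where PREDICT(N → α) = (FIRST(α) \ {ε}) ∪ (FOLLOW(N) if α ⇒* ε).

For X:
  PREDICT(X → id b) = { 'id' }
  PREDICT(X → e) = { 'e' }
  PREDICT(X → b e) = { 'b' }
S has a single production, so nothing to check there.

All predict sets are disjoint. The grammar IS LL(1).

Answer: Yes, the grammar is LL(1).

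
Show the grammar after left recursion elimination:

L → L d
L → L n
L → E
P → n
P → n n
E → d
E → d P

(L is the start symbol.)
L → E L'
L' → d L'
L' → n L'
L' → ε
P → n
P → n n
E → d
E → d P

L is directly left-recursive. The standard transformation for
  A → A α₁ | ... | A α_m | β₁ | ... | β_n
is
  A  → β₁ A' | ... | β_n A'
  A' → α₁ A' | ... | α_m A' | ε

L → E becomes L → E L'
L → L d becomes L' → d L'
L → L n becomes L' → n L'
Add L' → ε

Productions for other non-terminals are unchanged:
  P → n
  P → n n
  E → d
  E → d P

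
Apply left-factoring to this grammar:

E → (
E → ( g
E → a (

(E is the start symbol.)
Left-factoring transforms A → αβ₁ | αβ₂ into A → αA' and A' → β₁ | β₂
(α is the longest common prefix among the alternatives). Repeat until
no nonterminal has two alternatives with a common prefix.

Round 1: E has alternatives sharing prefix '('. Introduce E': E → ( E'
  Add: E' → ε
  Add: E' → g

No remaining common prefixes — done.

Resulting grammar:
E → ( E'
E' → ε
E' → g
E → a (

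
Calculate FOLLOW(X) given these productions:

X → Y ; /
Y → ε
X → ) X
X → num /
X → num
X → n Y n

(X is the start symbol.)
{ $ }

To compute FOLLOW(X), find every occurrence of X on a right-hand side N → α X β: add FIRST(β) \ {ε}, and if β is empty or nullable also add FOLLOW(N). Iterate to a fixed point.

X is the start symbol, so $ ∈ FOLLOW(X).
In X → ) X: X is at the end; this adds FOLLOW(X) to itself — nothing new

Taking the union: FOLLOW(X) = { $ }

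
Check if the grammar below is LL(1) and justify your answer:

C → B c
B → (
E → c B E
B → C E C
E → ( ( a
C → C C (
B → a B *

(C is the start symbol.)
Relevant sets:
  FIRST(B) = { '(', 'a' }
  FIRST(C) = { '(', 'a' }

For C:
  PREDICT(C → B c) = { '(', 'a' }
  PREDICT(C → C C '(') = { '(', 'a' }
For B:
  PREDICT(B → '(') = { '(' }
  PREDICT(B → C E C) = { '(', 'a' }
  PREDICT(B → a B '*') = { 'a' }
For E:
  PREDICT(E → c B E) = { 'c' }
  PREDICT(E → '(' '(' a) = { '(' }

Conflict found: Predict set conflict for C: { '(', 'a' }
The grammar is NOT LL(1).

Answer: No. Predict set conflict for C: { '(', 'a' }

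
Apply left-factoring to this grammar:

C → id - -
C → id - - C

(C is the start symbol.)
Left-factoring transforms A → αβ₁ | αβ₂ into A → αA' and A' → β₁ | β₂
(α is the longest common prefix among the alternatives). Repeat until
no nonterminal has two alternatives with a common prefix.

Round 1: C has alternatives sharing prefix 'id - -'. Introduce C': C → id - - C'
  Add: C' → ε
  Add: C' → C

No remaining common prefixes — done.

Resulting grammar:
C → id - - C'
C' → ε
C' → C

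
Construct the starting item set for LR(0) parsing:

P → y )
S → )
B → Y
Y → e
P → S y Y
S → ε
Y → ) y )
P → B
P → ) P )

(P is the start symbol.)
{ [B → . Y], [P → . ) P )], [P → . B], [P → . S y Y], [P → . y )], [P' → . P], [S → . )], [S → .], [Y → . ) y )], [Y → . e] }

First, augment the grammar with P' → P
I₀ = CLOSURE({ [P' → . P] }):
  [P' → . P] has the dot before P: add [P → . y )], [P → . S y Y], [P → . B], [P → . ) P )]
  [P → . S y Y] has the dot before S: add [S → . )], [S → .]
  [P → . B] has the dot before B: add [B → . Y]
  [B → . Y] has the dot before Y: add [Y → . e], [Y → . ) y )]
No further items can be added.

I₀ = { [B → . Y], [P → . ) P )], [P → . B], [P → . S y Y], [P → . y )], [P' → . P], [S → . )], [S → .], [Y → . ) y )], [Y → . e] }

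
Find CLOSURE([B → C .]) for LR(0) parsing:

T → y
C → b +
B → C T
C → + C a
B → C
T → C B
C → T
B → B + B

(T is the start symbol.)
To compute CLOSURE, for each item [A → α.Bβ] where B is a non-terminal, add [B → .γ] for all productions B → γ; repeat for the newly added items until nothing changes.

Start with: [B → C .]
The dot is at the end, so nothing is added.

CLOSURE = { [B → C .] }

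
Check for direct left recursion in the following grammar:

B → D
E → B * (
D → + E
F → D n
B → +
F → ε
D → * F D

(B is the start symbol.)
No direct left recursion

B → D: starts with D
E → B * (: starts with B
D → + E: starts with '+'
F → D n: starts with D
B → +: starts with '+'
F → ε: starts with ε
D → * F D: starts with '*'

No direct left recursion found.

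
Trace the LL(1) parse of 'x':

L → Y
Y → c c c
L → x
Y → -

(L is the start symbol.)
Stack is shown with the top on the left.

Stack  Input  Action
--------------------
L $    x $    output L → x
x $    x $    match 'x'
$      $      accept

The string is accepted.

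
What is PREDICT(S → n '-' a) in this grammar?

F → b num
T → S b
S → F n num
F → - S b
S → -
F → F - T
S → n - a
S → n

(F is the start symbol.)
PREDICT(S → n '-' a) = (FIRST(RHS) \ {ε}) ∪ (FOLLOW(S) if ε ∈ FIRST(RHS), i.e. RHS ⇒* ε)
FIRST(n '-' a) = { 'n' }
ε ∉ FIRST(n '-' a), so FOLLOW(S) is not added.
PREDICT(S → n '-' a) = { 'n' }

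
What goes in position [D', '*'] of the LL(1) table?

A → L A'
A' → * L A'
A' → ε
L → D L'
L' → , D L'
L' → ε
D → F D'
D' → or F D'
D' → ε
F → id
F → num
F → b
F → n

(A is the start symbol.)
To find M[D', '*'], we find productions for D' where '*' is in the predict set (PREDICT(N → α) = (FIRST(α) \ {ε}) ∪ (FOLLOW(N) if α ⇒* ε)).

Relevant sets:
  FOLLOW(D') = { $, '*', ',' }

D' → or F D': PREDICT = { 'or' }
D' → ε: PREDICT = { $, '*', ',' }
  '*' is in predict set, so this production goes in M[D', '*']

M[D', '*'] = D' → ε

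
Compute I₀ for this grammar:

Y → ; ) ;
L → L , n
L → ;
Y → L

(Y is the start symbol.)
{ [L → . ;], [L → . L , n], [Y → . ; ) ;], [Y → . L], [Y' → . Y] }

First, augment the grammar with Y' → Y
I₀ = CLOSURE({ [Y' → . Y] }):
  [Y' → . Y] has the dot before Y: add [Y → . ; ) ;], [Y → . L]
  [Y → . L] has the dot before L: add [L → . L , n], [L → . ;]
No further items can be added.

I₀ = { [L → . ;], [L → . L , n], [Y → . ; ) ;], [Y → . L], [Y' → . Y] }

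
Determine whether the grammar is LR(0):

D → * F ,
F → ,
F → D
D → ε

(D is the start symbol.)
No. Shift-reduce conflict between [D → .] and [D → . * F ,]

A grammar is LR(0) if no state in the canonical LR(0) collection has:
  - both a shift item (dot before a terminal) and a complete item (shift-reduce conflict), or
  - two or more complete items (reduce-reduce conflict; the accept item [D' → D .] counts as a complete item here).

Augment with D' → D and build the canonical LR(0) collection (I0 = CLOSURE({[D' → . D]}), then GOTO on every symbol after a dot until no new states appear). It has 7 states:
  I0: { [D → . * F ,], [D → .], [D' → . D] }  — shift, reduce
  I1: { [D → * . F ,], [D → . * F ,], [D → .], [F → . ,], [F → . D] }  — shift, reduce
  I2: { [D' → D .] }  — accept
  I3: { [F → , .] }  — reduce
  I4: { [F → D .] }  — reduce
  I5: { [D → * F . ,] }  — shift
  I6: { [D → * F , .] }  — reduce

Conflict in state I0:
  Shift-reduce conflict between [D → .] and [D → . * F ,]
So the grammar is NOT LR(0).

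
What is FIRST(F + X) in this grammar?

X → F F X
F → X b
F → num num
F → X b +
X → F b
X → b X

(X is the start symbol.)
{ 'b', 'num' }

FIRST sets of the non-terminals involved (from the grammar, by fixed-point iteration):
  FIRST(F) = { 'b', 'num' }

To compute FIRST(F + X), process the symbols left to right:
Symbol F is a non-terminal. Add FIRST(F) \ {ε} = { 'b', 'num' }
F is not nullable (ε ∉ FIRST(F)), so stop here.
FIRST(F + X) = { 'b', 'num' }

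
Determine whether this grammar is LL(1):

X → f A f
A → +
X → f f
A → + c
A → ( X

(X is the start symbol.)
For X:
  PREDICT(X → f A f) = { 'f' }
  PREDICT(X → f f) = { 'f' }
For A:
  PREDICT(A → '+') = { '+' }
  PREDICT(A → '+' c) = { '+' }
  PREDICT(A → '(' X) = { '(' }

Conflict found: Predict set conflict for X: { 'f' }
The grammar is NOT LL(1).

Answer: No. Predict set conflict for X: { 'f' }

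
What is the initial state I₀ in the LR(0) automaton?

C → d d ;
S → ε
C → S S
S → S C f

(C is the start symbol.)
First, augment the grammar with C' → C
I₀ = CLOSURE({ [C' → . C] }):
  [C' → . C] has the dot before C: add [C → . d d ;], [C → . S S]
  [C → . S S] has the dot before S: add [S → .], [S → . S C f]
No further items can be added.

I₀ = { [C → . S S], [C → . d d ;], [C' → . C], [S → . S C f], [S → .] }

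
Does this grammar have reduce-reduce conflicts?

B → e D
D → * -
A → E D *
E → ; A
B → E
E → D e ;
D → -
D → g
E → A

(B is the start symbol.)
Augment with B' → B and build the canonical LR(0) collection (I0 = CLOSURE({[B' → . B]}), then GOTO on every symbol after a dot until no new states appear). It has 18 states:
  I0: { [A → . E D *], [B → . E], [B → . e D], [B' → . B], [D → . * -], [D → . -], [D → . g], [E → . ; A], [E → . A], [E → . D e ;] }  — shift
  I1: { [D → * . -] }  — shift
  I2: { [D → - .] }  — reduce
  I3: { [A → . E D *], [D → . * -], [D → . -], [D → . g], [E → . ; A], [E → . A], [E → . D e ;], [E → ; . A] }  — shift
  I4: { [E → A .] }  — reduce
  I5: { [B' → B .] }  — accept
  I6: { [E → D . e ;] }  — shift
  I7: { [A → E . D *], [B → E .], [D → . * -], [D → . -], [D → . g] }  — shift, reduce
  I8: { [B → e . D], [D → . * -], [D → . -], [D → . g] }  — shift
  I9: { [D → g .] }  — reduce
  I10: { [B → e D .] }  — reduce
  I11: { [A → E D . *] }  — shift
  I12: { [A → E D * .] }  — reduce
  I13: { [E → D e . ;] }  — shift
  I14: { [E → D e ; .] }  — reduce
  I15: { [E → ; A .], [E → A .] }  — 2 reduces
  I16: { [A → E . D *], [D → . * -], [D → . -], [D → . g] }  — shift
  I17: { [D → * - .] }  — reduce

I15 contains complete items [E → ; A .], [E → A .] — reduce-reduce conflict.

Answer: Yes — I15: [E → ; A .] vs [E → A .]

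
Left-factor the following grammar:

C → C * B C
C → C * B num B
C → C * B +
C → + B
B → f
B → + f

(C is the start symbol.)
C → C * B C'
C' → C
C' → num B
C' → +
C → + B
B → f
B → + f

Left-factoring transforms A → αβ₁ | αβ₂ into A → αA' and A' → β₁ | β₂
(α is the longest common prefix among the alternatives). Repeat until
no nonterminal has two alternatives with a common prefix.

Round 1: C has alternatives sharing prefix 'C * B'. Introduce C': C → C * B C'
  Add: C' → C
  Add: C' → num B
  Add: C' → +

No remaining common prefixes — done.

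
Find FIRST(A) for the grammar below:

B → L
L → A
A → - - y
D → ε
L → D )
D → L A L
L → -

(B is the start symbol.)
From A → - - y:
  - '-' is a terminal: add '-' and stop

Collecting: FIRST(A) = { '-' }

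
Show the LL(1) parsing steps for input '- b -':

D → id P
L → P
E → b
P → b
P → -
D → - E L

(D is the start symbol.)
LL(1) parsing maintains a stack (initially the start symbol over $) and the input. At each step: if the stack top is a terminal, match it against the current input token; if it is a non-terminal N, replace it with the RHS of M[N, lookahead] (the unique production whose predict set contains the lookahead).

Stack is shown with the top on the left.

Stack    Input    Action
------------------------
D $      - b - $  output D → - E L
- E L $  - b - $  match '-'
E L $    b - $    output E → b
b L $    b - $    match 'b'
L $      - $      output L → P
P $      - $      output P → -
- $      - $      match '-'
$        $        accept

The string is accepted.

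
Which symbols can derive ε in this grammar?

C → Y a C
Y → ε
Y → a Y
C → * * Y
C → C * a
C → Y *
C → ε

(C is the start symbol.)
{ 'C', 'Y' }

A non-terminal is nullable if it can derive ε (the empty string): either it has an ε-production, or it has a production whose right-hand side consists entirely of nullable non-terminals.

ε-productions: Y → ε, C → ε
So Y, C are immediately nullable.
Every non-terminal is now nullable.
Nullable = { 'C', 'Y' }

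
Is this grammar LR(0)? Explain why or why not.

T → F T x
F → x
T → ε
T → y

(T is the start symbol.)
No. Shift-reduce conflict between [T → .] and [F → . x]

Augment with T' → T and build the canonical LR(0) collection (I0 = CLOSURE({[T' → . T]}), then GOTO on every symbol after a dot until no new states appear). It has 7 states:
  I0: { [F → . x], [T → . F T x], [T → . y], [T → .], [T' → . T] }  — shift, reduce
  I1: { [F → . x], [T → . F T x], [T → . y], [T → .], [T → F . T x] }  — shift, reduce
  I2: { [T' → T .] }  — accept
  I3: { [F → x .] }  — reduce
  I4: { [T → y .] }  — reduce
  I5: { [T → F T . x] }  — shift
  I6: { [T → F T x .] }  — reduce

Conflict in state I0:
  Shift-reduce conflict between [T → .] and [F → . x]
So the grammar is NOT LR(0).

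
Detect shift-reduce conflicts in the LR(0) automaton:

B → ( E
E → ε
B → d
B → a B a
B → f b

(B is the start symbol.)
No shift-reduce conflicts

A shift-reduce conflict occurs when an LR(0) state has both:
  - a complete (reduce) item [A → α .] (dot at the end), and
  - a shift item [B → β . c γ] (dot before a terminal).

Augment with B' → B and build the canonical LR(0) collection (I0 = CLOSURE({[B' → . B]}), then GOTO on every symbol after a dot until no new states appear). It has 10 states:
  I0: { [B → . ( E], [B → . a B a], [B → . d], [B → . f b], [B' → . B] }  — shift
  I1: { [B → ( . E], [E → .] }  — reduce
  I2: { [B' → B .] }  — accept
  I3: { [B → . ( E], [B → . a B a], [B → . d], [B → . f b], [B → a . B a] }  — shift
  I4: { [B → d .] }  — reduce
  I5: { [B → f . b] }  — shift
  I6: { [B → f b .] }  — reduce
  I7: { [B → a B . a] }  — shift
  I8: { [B → a B a .] }  — reduce
  I9: { [B → ( E .] }  — reduce

No state contains both a complete item and a shift item.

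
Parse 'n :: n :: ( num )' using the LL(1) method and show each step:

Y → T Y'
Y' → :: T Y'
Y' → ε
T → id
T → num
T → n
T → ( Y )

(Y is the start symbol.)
LL(1) parsing maintains a stack (initially the start symbol over $) and the input. At each step: if the stack top is a terminal, match it against the current input token; if it is a non-terminal N, replace it with the RHS of M[N, lookahead] (the unique production whose predict set contains the lookahead).

Stack is shown with the top on the left.

Stack          Input                Action
------------------------------------------
Y $            n :: n :: ( num ) $  output Y → T Y'
T Y' $         n :: n :: ( num ) $  output T → n
n Y' $         n :: n :: ( num ) $  match 'n'
Y' $           :: n :: ( num ) $    output Y' → :: T Y'
:: T Y' $      :: n :: ( num ) $    match '::'
T Y' $         n :: ( num ) $       output T → n
n Y' $         n :: ( num ) $       match 'n'
Y' $           :: ( num ) $         output Y' → :: T Y'
:: T Y' $      :: ( num ) $         match '::'
T Y' $         ( num ) $            output T → ( Y )
( Y ) Y' $     ( num ) $            match '('
Y ) Y' $       num ) $              output Y → T Y'
T Y' ) Y' $    num ) $              output T → num
num Y' ) Y' $  num ) $              match 'num'
Y' ) Y' $      ) $                  output Y' → ε
) Y' $         ) $                  match ')'
Y' $           $                    output Y' → ε
$              $                    accept

The string is accepted.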